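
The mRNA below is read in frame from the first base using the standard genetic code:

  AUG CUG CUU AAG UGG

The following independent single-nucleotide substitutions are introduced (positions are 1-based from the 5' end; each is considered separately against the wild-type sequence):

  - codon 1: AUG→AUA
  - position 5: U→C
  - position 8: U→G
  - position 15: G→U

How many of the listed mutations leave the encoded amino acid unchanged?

Codon 1: AUG (Met) → AUA (Ile) — missense.
Codon 2: CUG (Leu) → CCG (Pro) — missense.
Codon 3: CUU (Leu) → CGU (Arg) — missense.
Codon 5: UGG (Trp) → UGU (Cys) — missense.
Synonymous: 0 of 4.

0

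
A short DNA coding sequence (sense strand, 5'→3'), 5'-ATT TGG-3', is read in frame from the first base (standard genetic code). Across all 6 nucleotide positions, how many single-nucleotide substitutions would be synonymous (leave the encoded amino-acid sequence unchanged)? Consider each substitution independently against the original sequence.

2

Codon 1 (ATT, Ile): 2 synonymous substitutions.
Codon 2 (TGG, Trp): 0 synonymous substitutions.
Total: 2 + 0 = 2.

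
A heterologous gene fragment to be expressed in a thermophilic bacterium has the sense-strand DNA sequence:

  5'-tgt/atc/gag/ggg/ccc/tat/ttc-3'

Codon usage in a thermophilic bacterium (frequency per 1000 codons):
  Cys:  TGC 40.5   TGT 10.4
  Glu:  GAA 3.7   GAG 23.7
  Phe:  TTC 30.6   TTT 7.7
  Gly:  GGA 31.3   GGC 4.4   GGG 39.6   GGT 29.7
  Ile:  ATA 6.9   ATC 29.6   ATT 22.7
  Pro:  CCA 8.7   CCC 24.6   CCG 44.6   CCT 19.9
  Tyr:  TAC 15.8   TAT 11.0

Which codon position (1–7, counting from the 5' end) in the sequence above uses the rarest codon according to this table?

1

Codon 1 TGT (Cys): 10.4 per 1000.
Codon 2 ATC (Ile): 29.6 per 1000.
Codon 3 GAG (Glu): 23.7 per 1000.
Codon 4 GGG (Gly): 39.6 per 1000.
Codon 5 CCC (Pro): 24.6 per 1000.
Codon 6 TAT (Tyr): 11.0 per 1000.
Codon 7 TTC (Phe): 30.6 per 1000.
Lowest frequency is 10.4 at codon 1.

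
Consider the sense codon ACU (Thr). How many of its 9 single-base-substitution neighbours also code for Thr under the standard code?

3

Position 1: none → 0 synonymous.
Position 2: none → 0 synonymous.
Position 3: ACC, ACA, ACG → 3 synonymous.
Total: 0 + 0 + 3 = 3.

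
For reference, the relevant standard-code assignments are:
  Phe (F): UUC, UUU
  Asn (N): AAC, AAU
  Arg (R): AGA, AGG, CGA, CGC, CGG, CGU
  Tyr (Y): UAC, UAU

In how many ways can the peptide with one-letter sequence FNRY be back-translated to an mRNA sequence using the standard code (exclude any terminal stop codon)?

Phe: 2 codons.
Asn: 2 codons.
Arg: 6 codons.
Tyr: 2 codons.
2 × 2 × 6 × 2 = 48.

48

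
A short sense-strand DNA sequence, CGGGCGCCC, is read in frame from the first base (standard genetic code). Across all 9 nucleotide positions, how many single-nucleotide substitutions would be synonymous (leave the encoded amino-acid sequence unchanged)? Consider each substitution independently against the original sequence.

10

Codon 1 (CGG, Arg): 4 synonymous substitutions.
Codon 2 (GCG, Ala): 3 synonymous substitutions.
Codon 3 (CCC, Pro): 3 synonymous substitutions.
Total: 4 + 3 + 3 = 10.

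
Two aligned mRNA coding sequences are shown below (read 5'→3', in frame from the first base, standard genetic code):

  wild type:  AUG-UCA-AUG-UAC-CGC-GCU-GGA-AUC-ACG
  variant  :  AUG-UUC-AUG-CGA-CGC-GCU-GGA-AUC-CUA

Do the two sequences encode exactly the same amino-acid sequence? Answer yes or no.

Codon 1: AUG Met / AUG Met — identical.
Codon 2: UCA Ser / UUC Phe — nonsynonymous.
Codon 3: AUG Met / AUG Met — identical.
Codon 4: UAC Tyr / CGA Arg — nonsynonymous.
Codon 5: CGC Arg / CGC Arg — identical.
Codon 6: GCU Ala / GCU Ala — identical.
Codon 7: GGA Gly / GGA Gly — identical.
Codon 8: AUC Ile / AUC Ile — identical.
Codon 9: ACG Thr / CUA Leu — nonsynonymous.
Nonsynonymous differences: 3 → different protein.

no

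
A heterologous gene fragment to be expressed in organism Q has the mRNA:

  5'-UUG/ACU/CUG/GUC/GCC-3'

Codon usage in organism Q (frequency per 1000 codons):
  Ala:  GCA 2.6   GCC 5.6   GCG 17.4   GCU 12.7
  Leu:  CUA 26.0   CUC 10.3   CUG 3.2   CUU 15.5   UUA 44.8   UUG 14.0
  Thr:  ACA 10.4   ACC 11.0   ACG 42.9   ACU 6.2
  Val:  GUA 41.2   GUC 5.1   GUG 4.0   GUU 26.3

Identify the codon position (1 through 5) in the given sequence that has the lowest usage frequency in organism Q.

3

Codon 1 UUG (Leu): 14.0 per 1000.
Codon 2 ACU (Thr): 6.2 per 1000.
Codon 3 CUG (Leu): 3.2 per 1000.
Codon 4 GUC (Val): 5.1 per 1000.
Codon 5 GCC (Ala): 5.6 per 1000.
Lowest frequency is 3.2 at codon 3.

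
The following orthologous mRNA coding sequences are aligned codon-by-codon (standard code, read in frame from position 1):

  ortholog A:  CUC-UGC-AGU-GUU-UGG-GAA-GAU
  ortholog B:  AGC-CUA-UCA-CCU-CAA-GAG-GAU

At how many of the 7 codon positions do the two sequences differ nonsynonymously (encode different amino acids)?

Codon 1: CUC Leu / AGC Ser — nonsynonymous.
Codon 2: UGC Cys / CUA Leu — nonsynonymous.
Codon 3: AGU Ser / UCA Ser — synonymous.
Codon 4: GUU Val / CCU Pro — nonsynonymous.
Codon 5: UGG Trp / CAA Gln — nonsynonymous.
Codon 6: GAA Glu / GAG Glu — synonymous.
Codon 7: GAU Asp / GAU Asp — identical.
Nonsynonymous differences: 4.

4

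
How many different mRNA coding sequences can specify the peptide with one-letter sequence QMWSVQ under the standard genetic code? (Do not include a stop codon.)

Gln: 2 codons.
Met: 1 codon.
Trp: 1 codon.
Ser: 6 codons.
Val: 4 codons.
Gln: 2 codons.
2 × 1 × 1 × 6 × 4 × 2 = 96.

96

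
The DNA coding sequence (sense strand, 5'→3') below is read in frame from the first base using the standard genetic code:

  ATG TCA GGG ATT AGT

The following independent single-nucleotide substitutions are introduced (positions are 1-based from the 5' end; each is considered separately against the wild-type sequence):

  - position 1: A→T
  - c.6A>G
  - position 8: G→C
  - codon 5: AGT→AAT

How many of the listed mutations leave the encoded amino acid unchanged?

Codon 1: ATG (Met) → TTG (Leu) — missense.
Codon 2: TCA (Ser) → TCG (Ser) — synonymous.
Codon 3: GGG (Gly) → GCG (Ala) — missense.
Codon 5: AGT (Ser) → AAT (Asn) — missense.
Synonymous: 1 of 4.

1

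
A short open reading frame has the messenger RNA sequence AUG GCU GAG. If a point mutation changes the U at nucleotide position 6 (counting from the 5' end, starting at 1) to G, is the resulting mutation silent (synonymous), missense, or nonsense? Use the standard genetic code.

silent

Position 6 falls in codon 2: GCU → Ala.
After the substitution the codon is GCG → Ala.
Both encode Ala, so the change is synonymous.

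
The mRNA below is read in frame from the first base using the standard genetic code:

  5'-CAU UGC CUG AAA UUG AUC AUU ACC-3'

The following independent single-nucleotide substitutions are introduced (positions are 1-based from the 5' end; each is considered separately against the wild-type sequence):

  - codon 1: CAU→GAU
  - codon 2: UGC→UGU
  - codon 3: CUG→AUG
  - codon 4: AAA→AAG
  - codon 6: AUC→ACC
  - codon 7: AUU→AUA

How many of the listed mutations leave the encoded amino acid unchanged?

3

Codon 1: CAU (His) → GAU (Asp) — missense.
Codon 2: UGC (Cys) → UGU (Cys) — synonymous.
Codon 3: CUG (Leu) → AUG (Met) — missense.
Codon 4: AAA (Lys) → AAG (Lys) — synonymous.
Codon 6: AUC (Ile) → ACC (Thr) — missense.
Codon 7: AUU (Ile) → AUA (Ile) — synonymous.
Synonymous: 3 of 6.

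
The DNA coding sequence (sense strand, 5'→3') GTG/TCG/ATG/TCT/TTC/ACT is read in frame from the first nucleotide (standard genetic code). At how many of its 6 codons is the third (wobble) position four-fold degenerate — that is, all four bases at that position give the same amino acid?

4

Codon 1 GTG (Val): third position 4-fold.
Codon 2 TCG (Ser): third position 4-fold.
Codon 3 ATG (Met): third position 1-fold.
Codon 4 TCT (Ser): third position 4-fold.
Codon 5 TTC (Phe): third position 2-fold.
Codon 6 ACT (Thr): third position 4-fold.
Four-fold degenerate third positions: 4.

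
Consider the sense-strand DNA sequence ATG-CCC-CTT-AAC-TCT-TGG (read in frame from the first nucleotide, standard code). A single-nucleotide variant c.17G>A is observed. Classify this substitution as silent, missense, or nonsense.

Position 17 falls in codon 6: TGG → Trp.
After the substitution the codon is TAG → Stop.
The new codon is a stop codon, so this is a nonsense mutation.

nonsense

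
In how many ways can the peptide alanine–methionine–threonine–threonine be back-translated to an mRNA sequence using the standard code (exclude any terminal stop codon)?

64

Ala: 4 codons.
Met: 1 codon.
Thr: 4 codons.
Thr: 4 codons.
4 × 1 × 4 × 4 = 64.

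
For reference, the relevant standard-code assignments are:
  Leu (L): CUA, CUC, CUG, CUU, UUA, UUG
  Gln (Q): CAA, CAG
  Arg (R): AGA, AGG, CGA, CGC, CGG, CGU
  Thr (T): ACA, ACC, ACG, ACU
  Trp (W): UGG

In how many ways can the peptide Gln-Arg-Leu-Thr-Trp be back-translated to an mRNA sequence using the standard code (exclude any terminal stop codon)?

288

Gln: 2 codons.
Arg: 6 codons.
Leu: 6 codons.
Thr: 4 codons.
Trp: 1 codon.
2 × 6 × 6 × 4 × 1 = 288.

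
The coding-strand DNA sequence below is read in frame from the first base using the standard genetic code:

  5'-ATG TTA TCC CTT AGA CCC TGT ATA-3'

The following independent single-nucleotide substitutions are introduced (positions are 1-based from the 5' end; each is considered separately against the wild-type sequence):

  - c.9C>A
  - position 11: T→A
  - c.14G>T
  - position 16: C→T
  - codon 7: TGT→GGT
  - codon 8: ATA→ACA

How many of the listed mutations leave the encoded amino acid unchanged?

1

Codon 3: TCC (Ser) → TCA (Ser) — synonymous.
Codon 4: CTT (Leu) → CAT (His) — missense.
Codon 5: AGA (Arg) → ATA (Ile) — missense.
Codon 6: CCC (Pro) → TCC (Ser) — missense.
Codon 7: TGT (Cys) → GGT (Gly) — missense.
Codon 8: ATA (Ile) → ACA (Thr) — missense.
Synonymous: 1 of 6.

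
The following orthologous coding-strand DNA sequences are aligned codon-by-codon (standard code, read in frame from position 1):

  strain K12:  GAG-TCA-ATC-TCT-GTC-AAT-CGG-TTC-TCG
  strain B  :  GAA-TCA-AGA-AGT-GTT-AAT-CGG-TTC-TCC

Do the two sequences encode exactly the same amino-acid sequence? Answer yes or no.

Codon 1: GAG Glu / GAA Glu — synonymous.
Codon 2: TCA Ser / TCA Ser — identical.
Codon 3: ATC Ile / AGA Arg — nonsynonymous.
Codon 4: TCT Ser / AGT Ser — synonymous.
Codon 5: GTC Val / GTT Val — synonymous.
Codon 6: AAT Asn / AAT Asn — identical.
Codon 7: CGG Arg / CGG Arg — identical.
Codon 8: TTC Phe / TTC Phe — identical.
Codon 9: TCG Ser / TCC Ser — synonymous.
Nonsynonymous differences: 1 → different protein.

no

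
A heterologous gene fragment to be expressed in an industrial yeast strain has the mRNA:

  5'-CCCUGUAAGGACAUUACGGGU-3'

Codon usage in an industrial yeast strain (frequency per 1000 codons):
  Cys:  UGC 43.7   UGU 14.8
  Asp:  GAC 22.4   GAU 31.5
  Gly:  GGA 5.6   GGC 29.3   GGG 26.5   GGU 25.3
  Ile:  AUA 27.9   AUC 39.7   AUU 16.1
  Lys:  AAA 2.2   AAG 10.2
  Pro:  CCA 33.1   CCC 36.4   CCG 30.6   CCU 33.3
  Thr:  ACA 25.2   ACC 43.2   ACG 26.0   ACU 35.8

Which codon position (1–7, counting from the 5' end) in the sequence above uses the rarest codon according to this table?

Codon 1 CCC (Pro): 36.4 per 1000.
Codon 2 UGU (Cys): 14.8 per 1000.
Codon 3 AAG (Lys): 10.2 per 1000.
Codon 4 GAC (Asp): 22.4 per 1000.
Codon 5 AUU (Ile): 16.1 per 1000.
Codon 6 ACG (Thr): 26.0 per 1000.
Codon 7 GGU (Gly): 25.3 per 1000.
Lowest frequency is 10.2 at codon 3.

3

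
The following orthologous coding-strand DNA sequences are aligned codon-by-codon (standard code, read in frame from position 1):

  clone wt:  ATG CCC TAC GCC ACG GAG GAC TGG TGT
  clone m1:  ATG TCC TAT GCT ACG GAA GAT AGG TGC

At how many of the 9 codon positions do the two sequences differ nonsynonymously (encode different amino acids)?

2

Codon 1: ATG Met / ATG Met — identical.
Codon 2: CCC Pro / TCC Ser — nonsynonymous.
Codon 3: TAC Tyr / TAT Tyr — synonymous.
Codon 4: GCC Ala / GCT Ala — synonymous.
Codon 5: ACG Thr / ACG Thr — identical.
Codon 6: GAG Glu / GAA Glu — synonymous.
Codon 7: GAC Asp / GAT Asp — synonymous.
Codon 8: TGG Trp / AGG Arg — nonsynonymous.
Codon 9: TGT Cys / TGC Cys — synonymous.
Nonsynonymous differences: 2.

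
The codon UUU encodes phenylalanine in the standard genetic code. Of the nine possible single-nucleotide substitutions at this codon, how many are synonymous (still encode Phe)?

Position 1: none → 0 synonymous.
Position 2: none → 0 synonymous.
Position 3: UUC → 1 synonymous.
Total: 0 + 0 + 1 = 1.

1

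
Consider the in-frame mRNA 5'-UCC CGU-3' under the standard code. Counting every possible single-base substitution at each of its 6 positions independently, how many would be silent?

Codon 1 (UCC, Ser): 3 synonymous substitutions.
Codon 2 (CGU, Arg): 3 synonymous substitutions.
Total: 3 + 3 = 6.

6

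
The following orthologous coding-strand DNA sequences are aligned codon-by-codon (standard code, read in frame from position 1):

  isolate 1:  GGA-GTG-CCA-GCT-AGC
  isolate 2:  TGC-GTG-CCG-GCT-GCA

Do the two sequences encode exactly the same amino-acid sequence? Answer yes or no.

Codon 1: GGA Gly / TGC Cys — nonsynonymous.
Codon 2: GTG Val / GTG Val — identical.
Codon 3: CCA Pro / CCG Pro — synonymous.
Codon 4: GCT Ala / GCT Ala — identical.
Codon 5: AGC Ser / GCA Ala — nonsynonymous.
Nonsynonymous differences: 2 → different protein.

no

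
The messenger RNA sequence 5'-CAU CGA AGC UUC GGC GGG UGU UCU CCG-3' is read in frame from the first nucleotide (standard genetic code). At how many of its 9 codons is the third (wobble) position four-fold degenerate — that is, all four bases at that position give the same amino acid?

Codon 1 CAU (His): third position 2-fold.
Codon 2 CGA (Arg): third position 4-fold.
Codon 3 AGC (Ser): third position 2-fold.
Codon 4 UUC (Phe): third position 2-fold.
Codon 5 GGC (Gly): third position 4-fold.
Codon 6 GGG (Gly): third position 4-fold.
Codon 7 UGU (Cys): third position 2-fold.
Codon 8 UCU (Ser): third position 4-fold.
Codon 9 CCG (Pro): third position 4-fold.
Four-fold degenerate third positions: 5.

5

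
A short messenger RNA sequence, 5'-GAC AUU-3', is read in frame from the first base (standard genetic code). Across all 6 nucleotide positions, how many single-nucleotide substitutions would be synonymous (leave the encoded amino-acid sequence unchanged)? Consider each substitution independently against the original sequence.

3

Codon 1 (GAC, Asp): 1 synonymous substitution.
Codon 2 (AUU, Ile): 2 synonymous substitutions.
Total: 1 + 2 = 3.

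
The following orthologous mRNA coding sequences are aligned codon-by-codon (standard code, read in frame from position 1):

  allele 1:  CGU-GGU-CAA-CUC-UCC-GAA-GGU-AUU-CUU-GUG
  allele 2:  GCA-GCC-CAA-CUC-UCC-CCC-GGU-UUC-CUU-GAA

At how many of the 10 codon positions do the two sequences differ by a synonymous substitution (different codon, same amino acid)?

0

Codon 1: CGU Arg / GCA Ala — nonsynonymous.
Codon 2: GGU Gly / GCC Ala — nonsynonymous.
Codon 3: CAA Gln / CAA Gln — identical.
Codon 4: CUC Leu / CUC Leu — identical.
Codon 5: UCC Ser / UCC Ser — identical.
Codon 6: GAA Glu / CCC Pro — nonsynonymous.
Codon 7: GGU Gly / GGU Gly — identical.
Codon 8: AUU Ile / UUC Phe — nonsynonymous.
Codon 9: CUU Leu / CUU Leu — identical.
Codon 10: GUG Val / GAA Glu — nonsynonymous.
Synonymous differences: 0.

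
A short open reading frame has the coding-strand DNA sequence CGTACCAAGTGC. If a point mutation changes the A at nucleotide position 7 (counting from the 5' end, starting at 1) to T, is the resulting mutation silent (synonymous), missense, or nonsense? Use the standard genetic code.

nonsense

Position 7 falls in codon 3: AAG → Lys.
After the substitution the codon is TAG → Stop.
The new codon is a stop codon, so this is a nonsense mutation.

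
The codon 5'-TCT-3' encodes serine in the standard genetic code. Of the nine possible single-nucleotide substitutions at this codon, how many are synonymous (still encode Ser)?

Position 1: none → 0 synonymous.
Position 2: none → 0 synonymous.
Position 3: TCC, TCA, TCG → 3 synonymous.
Total: 0 + 0 + 3 = 3.

3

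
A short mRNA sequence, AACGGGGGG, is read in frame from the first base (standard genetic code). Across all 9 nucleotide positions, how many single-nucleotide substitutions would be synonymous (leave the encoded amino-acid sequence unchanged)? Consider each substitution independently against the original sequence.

Codon 1 (AAC, Asn): 1 synonymous substitution.
Codon 2 (GGG, Gly): 3 synonymous substitutions.
Codon 3 (GGG, Gly): 3 synonymous substitutions.
Total: 1 + 3 + 3 = 7.

7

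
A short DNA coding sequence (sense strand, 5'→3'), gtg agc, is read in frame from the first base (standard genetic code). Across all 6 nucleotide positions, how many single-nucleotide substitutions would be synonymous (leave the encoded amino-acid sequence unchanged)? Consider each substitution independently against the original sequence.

4

Codon 1 (GTG, Val): 3 synonymous substitutions.
Codon 2 (AGC, Ser): 1 synonymous substitution.
Total: 3 + 1 = 4.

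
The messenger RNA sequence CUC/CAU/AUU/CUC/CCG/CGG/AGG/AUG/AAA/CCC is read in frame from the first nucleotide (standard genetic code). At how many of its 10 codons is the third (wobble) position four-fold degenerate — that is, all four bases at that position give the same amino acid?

Codon 1 CUC (Leu): third position 4-fold.
Codon 2 CAU (His): third position 2-fold.
Codon 3 AUU (Ile): third position 3-fold.
Codon 4 CUC (Leu): third position 4-fold.
Codon 5 CCG (Pro): third position 4-fold.
Codon 6 CGG (Arg): third position 4-fold.
Codon 7 AGG (Arg): third position 2-fold.
Codon 8 AUG (Met): third position 1-fold.
Codon 9 AAA (Lys): third position 2-fold.
Codon 10 CCC (Pro): third position 4-fold.
Four-fold degenerate third positions: 5.

5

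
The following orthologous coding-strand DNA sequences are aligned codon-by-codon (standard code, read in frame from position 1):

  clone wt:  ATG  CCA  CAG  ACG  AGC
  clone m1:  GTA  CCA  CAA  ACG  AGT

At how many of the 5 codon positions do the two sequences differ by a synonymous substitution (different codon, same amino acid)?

Codon 1: ATG Met / GTA Val — nonsynonymous.
Codon 2: CCA Pro / CCA Pro — identical.
Codon 3: CAG Gln / CAA Gln — synonymous.
Codon 4: ACG Thr / ACG Thr — identical.
Codon 5: AGC Ser / AGT Ser — synonymous.
Synonymous differences: 2.

2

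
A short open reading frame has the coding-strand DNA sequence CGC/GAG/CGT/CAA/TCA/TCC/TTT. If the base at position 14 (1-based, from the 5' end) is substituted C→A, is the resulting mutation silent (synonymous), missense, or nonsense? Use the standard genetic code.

Position 14 falls in codon 5: TCA → Ser.
After the substitution the codon is TAA → Stop.
The new codon is a stop codon, so this is a nonsense mutation.

nonsense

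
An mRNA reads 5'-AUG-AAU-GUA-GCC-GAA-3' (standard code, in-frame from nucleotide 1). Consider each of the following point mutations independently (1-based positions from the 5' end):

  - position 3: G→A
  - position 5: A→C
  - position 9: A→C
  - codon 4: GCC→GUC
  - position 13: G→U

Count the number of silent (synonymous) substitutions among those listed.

1

Codon 1: AUG (Met) → AUA (Ile) — missense.
Codon 2: AAU (Asn) → ACU (Thr) — missense.
Codon 3: GUA (Val) → GUC (Val) — synonymous.
Codon 4: GCC (Ala) → GUC (Val) — missense.
Codon 5: GAA (Glu) → UAA (Stop) — nonsense.
Synonymous: 1 of 5.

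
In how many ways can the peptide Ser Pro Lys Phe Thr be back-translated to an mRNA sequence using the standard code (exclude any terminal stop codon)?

Ser: 6 codons.
Pro: 4 codons.
Lys: 2 codons.
Phe: 2 codons.
Thr: 4 codons.
6 × 4 × 2 × 2 × 4 = 384.

384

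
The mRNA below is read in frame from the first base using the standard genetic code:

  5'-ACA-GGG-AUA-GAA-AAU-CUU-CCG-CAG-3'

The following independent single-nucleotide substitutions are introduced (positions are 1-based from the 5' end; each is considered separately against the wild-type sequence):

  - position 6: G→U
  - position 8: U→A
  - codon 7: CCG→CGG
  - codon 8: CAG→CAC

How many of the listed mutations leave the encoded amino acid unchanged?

Codon 2: GGG (Gly) → GGU (Gly) — synonymous.
Codon 3: AUA (Ile) → AAA (Lys) — missense.
Codon 7: CCG (Pro) → CGG (Arg) — missense.
Codon 8: CAG (Gln) → CAC (His) — missense.
Synonymous: 1 of 4.

1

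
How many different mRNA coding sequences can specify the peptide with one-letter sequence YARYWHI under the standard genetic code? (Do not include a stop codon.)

Tyr: 2 codons.
Ala: 4 codons.
Arg: 6 codons.
Tyr: 2 codons.
Trp: 1 codon.
His: 2 codons.
Ile: 3 codons.
2 × 4 × 6 × 2 × 1 × 2 × 3 = 576.

576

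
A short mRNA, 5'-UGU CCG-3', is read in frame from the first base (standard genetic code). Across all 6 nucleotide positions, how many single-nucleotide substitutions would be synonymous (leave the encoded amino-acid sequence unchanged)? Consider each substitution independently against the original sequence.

Codon 1 (UGU, Cys): 1 synonymous substitution.
Codon 2 (CCG, Pro): 3 synonymous substitutions.
Total: 1 + 3 = 4.

4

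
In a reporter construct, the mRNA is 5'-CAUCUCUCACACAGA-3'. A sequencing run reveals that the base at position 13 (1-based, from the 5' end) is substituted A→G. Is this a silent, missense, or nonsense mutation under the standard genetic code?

missense

Position 13 falls in codon 5: AGA → Arg.
After the substitution the codon is GGA → Gly.
Arg ≠ Gly, so this is a missense mutation.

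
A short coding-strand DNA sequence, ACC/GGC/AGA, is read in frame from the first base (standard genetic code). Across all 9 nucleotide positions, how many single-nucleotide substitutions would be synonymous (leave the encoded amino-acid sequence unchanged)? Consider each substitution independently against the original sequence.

Codon 1 (ACC, Thr): 3 synonymous substitutions.
Codon 2 (GGC, Gly): 3 synonymous substitutions.
Codon 3 (AGA, Arg): 2 synonymous substitutions.
Total: 3 + 3 + 2 = 8.

8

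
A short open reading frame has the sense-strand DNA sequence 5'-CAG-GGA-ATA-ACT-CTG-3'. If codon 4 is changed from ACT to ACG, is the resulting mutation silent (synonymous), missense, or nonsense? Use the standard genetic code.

silent

Position 12 falls in codon 4: ACT → Thr.
After the substitution the codon is ACG → Thr.
Both encode Thr, so the change is synonymous.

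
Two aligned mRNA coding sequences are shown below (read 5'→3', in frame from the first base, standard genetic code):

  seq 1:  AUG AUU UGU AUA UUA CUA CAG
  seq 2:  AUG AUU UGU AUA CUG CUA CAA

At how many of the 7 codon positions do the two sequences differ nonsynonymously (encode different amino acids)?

Codon 1: AUG Met / AUG Met — identical.
Codon 2: AUU Ile / AUU Ile — identical.
Codon 3: UGU Cys / UGU Cys — identical.
Codon 4: AUA Ile / AUA Ile — identical.
Codon 5: UUA Leu / CUG Leu — synonymous.
Codon 6: CUA Leu / CUA Leu — identical.
Codon 7: CAG Gln / CAA Gln — synonymous.
Nonsynonymous differences: 0.

0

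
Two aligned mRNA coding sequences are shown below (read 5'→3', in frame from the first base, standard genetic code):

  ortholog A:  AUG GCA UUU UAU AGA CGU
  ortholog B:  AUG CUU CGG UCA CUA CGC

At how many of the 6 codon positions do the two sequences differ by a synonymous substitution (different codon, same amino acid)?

1

Codon 1: AUG Met / AUG Met — identical.
Codon 2: GCA Ala / CUU Leu — nonsynonymous.
Codon 3: UUU Phe / CGG Arg — nonsynonymous.
Codon 4: UAU Tyr / UCA Ser — nonsynonymous.
Codon 5: AGA Arg / CUA Leu — nonsynonymous.
Codon 6: CGU Arg / CGC Arg — synonymous.
Synonymous differences: 1.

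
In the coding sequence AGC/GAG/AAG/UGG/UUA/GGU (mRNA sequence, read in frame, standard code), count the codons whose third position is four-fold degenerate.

1

Codon 1 AGC (Ser): third position 2-fold.
Codon 2 GAG (Glu): third position 2-fold.
Codon 3 AAG (Lys): third position 2-fold.
Codon 4 UGG (Trp): third position 1-fold.
Codon 5 UUA (Leu): third position 2-fold.
Codon 6 GGU (Gly): third position 4-fold.
Four-fold degenerate third positions: 1.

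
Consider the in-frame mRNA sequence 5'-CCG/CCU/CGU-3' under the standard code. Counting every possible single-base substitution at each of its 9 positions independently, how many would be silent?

9

Codon 1 (CCG, Pro): 3 synonymous substitutions.
Codon 2 (CCU, Pro): 3 synonymous substitutions.
Codon 3 (CGU, Arg): 3 synonymous substitutions.
Total: 3 + 3 + 3 = 9.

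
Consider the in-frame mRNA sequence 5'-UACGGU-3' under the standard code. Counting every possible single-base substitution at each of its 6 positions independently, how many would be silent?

4

Codon 1 (UAC, Tyr): 1 synonymous substitution.
Codon 2 (GGU, Gly): 3 synonymous substitutions.
Total: 1 + 3 = 4.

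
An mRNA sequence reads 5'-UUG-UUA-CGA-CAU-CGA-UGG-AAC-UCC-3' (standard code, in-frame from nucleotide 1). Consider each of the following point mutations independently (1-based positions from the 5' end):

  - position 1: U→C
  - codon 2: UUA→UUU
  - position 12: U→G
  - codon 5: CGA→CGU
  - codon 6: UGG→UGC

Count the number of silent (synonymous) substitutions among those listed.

Codon 1: UUG (Leu) → CUG (Leu) — synonymous.
Codon 2: UUA (Leu) → UUU (Phe) — missense.
Codon 4: CAU (His) → CAG (Gln) — missense.
Codon 5: CGA (Arg) → CGU (Arg) — synonymous.
Codon 6: UGG (Trp) → UGC (Cys) — missense.
Synonymous: 2 of 5.

2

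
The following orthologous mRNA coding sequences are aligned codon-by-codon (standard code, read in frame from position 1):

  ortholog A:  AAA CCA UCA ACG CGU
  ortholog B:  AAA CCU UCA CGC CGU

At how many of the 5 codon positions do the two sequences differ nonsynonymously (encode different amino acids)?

1

Codon 1: AAA Lys / AAA Lys — identical.
Codon 2: CCA Pro / CCU Pro — synonymous.
Codon 3: UCA Ser / UCA Ser — identical.
Codon 4: ACG Thr / CGC Arg — nonsynonymous.
Codon 5: CGU Arg / CGU Arg — identical.
Nonsynonymous differences: 1.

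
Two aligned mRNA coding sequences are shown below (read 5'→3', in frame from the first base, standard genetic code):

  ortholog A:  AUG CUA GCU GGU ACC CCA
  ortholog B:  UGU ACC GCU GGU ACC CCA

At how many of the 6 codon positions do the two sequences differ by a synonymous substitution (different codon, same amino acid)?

0

Codon 1: AUG Met / UGU Cys — nonsynonymous.
Codon 2: CUA Leu / ACC Thr — nonsynonymous.
Codon 3: GCU Ala / GCU Ala — identical.
Codon 4: GGU Gly / GGU Gly — identical.
Codon 5: ACC Thr / ACC Thr — identical.
Codon 6: CCA Pro / CCA Pro — identical.
Synonymous differences: 0.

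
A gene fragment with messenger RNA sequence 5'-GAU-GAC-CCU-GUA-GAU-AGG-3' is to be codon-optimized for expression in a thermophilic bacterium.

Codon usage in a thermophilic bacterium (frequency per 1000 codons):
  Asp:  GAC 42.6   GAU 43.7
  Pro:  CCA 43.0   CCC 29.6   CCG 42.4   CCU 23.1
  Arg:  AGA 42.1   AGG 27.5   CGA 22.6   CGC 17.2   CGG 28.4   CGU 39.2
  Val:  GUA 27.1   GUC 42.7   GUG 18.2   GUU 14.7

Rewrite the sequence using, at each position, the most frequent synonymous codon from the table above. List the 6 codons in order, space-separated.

GAU GAU CCA GUC GAU AGA

Codon 1 (Asp): best is GAU at 43.7.
Codon 2 (Asp): best is GAU at 43.7.
Codon 3 (Pro): best is CCA at 43.0.
Codon 4 (Val): best is GUC at 42.7.
Codon 5 (Asp): best is GAU at 43.7.
Codon 6 (Arg): best is AGA at 42.1.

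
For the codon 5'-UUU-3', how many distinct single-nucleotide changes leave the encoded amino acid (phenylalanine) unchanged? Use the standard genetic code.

Position 1: none → 0 synonymous.
Position 2: none → 0 synonymous.
Position 3: UUC → 1 synonymous.
Total: 0 + 0 + 1 = 1.

1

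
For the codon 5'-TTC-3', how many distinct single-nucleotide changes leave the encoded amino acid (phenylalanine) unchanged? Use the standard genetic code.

Position 1: none → 0 synonymous.
Position 2: none → 0 synonymous.
Position 3: TTT → 1 synonymous.
Total: 0 + 0 + 1 = 1.

1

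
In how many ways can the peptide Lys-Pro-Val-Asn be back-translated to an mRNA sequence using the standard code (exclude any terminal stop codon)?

64

Lys: 2 codons.
Pro: 4 codons.
Val: 4 codons.
Asn: 2 codons.
2 × 4 × 4 × 2 = 64.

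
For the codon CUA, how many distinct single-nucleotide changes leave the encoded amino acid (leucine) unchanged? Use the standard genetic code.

Position 1: UUA → 1 synonymous.
Position 2: none → 0 synonymous.
Position 3: CUU, CUC, CUG → 3 synonymous.
Total: 1 + 0 + 3 = 4.

4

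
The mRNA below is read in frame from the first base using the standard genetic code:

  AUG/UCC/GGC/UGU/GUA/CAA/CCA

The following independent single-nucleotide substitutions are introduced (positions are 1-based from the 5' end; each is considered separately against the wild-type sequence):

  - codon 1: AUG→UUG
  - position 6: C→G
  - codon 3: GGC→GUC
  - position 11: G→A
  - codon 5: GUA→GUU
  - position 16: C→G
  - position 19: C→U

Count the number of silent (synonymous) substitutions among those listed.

2

Codon 1: AUG (Met) → UUG (Leu) — missense.
Codon 2: UCC (Ser) → UCG (Ser) — synonymous.
Codon 3: GGC (Gly) → GUC (Val) — missense.
Codon 4: UGU (Cys) → UAU (Tyr) — missense.
Codon 5: GUA (Val) → GUU (Val) — synonymous.
Codon 6: CAA (Gln) → GAA (Glu) — missense.
Codon 7: CCA (Pro) → UCA (Ser) — missense.
Synonymous: 2 of 7.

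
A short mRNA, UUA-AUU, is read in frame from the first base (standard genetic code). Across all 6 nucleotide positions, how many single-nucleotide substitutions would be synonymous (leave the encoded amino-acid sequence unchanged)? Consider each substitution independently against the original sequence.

Codon 1 (UUA, Leu): 2 synonymous substitutions.
Codon 2 (AUU, Ile): 2 synonymous substitutions.
Total: 2 + 2 = 4.

4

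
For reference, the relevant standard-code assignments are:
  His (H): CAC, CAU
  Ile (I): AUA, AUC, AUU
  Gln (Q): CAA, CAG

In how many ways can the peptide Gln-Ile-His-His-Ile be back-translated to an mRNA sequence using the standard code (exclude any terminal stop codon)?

72

Gln: 2 codons.
Ile: 3 codons.
His: 2 codons.
His: 2 codons.
Ile: 3 codons.
2 × 3 × 2 × 2 × 3 = 72.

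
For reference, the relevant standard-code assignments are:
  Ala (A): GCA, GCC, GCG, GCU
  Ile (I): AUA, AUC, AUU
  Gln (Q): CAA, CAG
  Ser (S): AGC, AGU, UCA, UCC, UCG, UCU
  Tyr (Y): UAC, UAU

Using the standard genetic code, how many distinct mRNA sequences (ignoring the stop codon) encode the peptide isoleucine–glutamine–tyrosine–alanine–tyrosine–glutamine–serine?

Ile: 3 codons.
Gln: 2 codons.
Tyr: 2 codons.
Ala: 4 codons.
Tyr: 2 codons.
Gln: 2 codons.
Ser: 6 codons.
3 × 2 × 2 × 4 × 2 × 2 × 6 = 1152.

1152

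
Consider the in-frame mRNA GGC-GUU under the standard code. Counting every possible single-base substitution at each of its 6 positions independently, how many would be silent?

6

Codon 1 (GGC, Gly): 3 synonymous substitutions.
Codon 2 (GUU, Val): 3 synonymous substitutions.
Total: 3 + 3 = 6.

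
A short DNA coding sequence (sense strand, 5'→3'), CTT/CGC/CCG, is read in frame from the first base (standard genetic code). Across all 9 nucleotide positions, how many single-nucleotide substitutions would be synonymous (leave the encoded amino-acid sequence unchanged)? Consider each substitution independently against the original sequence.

9

Codon 1 (CTT, Leu): 3 synonymous substitutions.
Codon 2 (CGC, Arg): 3 synonymous substitutions.
Codon 3 (CCG, Pro): 3 synonymous substitutions.
Total: 3 + 3 + 3 = 9.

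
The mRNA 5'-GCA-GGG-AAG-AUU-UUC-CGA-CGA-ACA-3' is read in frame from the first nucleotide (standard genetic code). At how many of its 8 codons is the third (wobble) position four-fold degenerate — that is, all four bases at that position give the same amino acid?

Codon 1 GCA (Ala): third position 4-fold.
Codon 2 GGG (Gly): third position 4-fold.
Codon 3 AAG (Lys): third position 2-fold.
Codon 4 AUU (Ile): third position 3-fold.
Codon 5 UUC (Phe): third position 2-fold.
Codon 6 CGA (Arg): third position 4-fold.
Codon 7 CGA (Arg): third position 4-fold.
Codon 8 ACA (Thr): third position 4-fold.
Four-fold degenerate third positions: 5.

5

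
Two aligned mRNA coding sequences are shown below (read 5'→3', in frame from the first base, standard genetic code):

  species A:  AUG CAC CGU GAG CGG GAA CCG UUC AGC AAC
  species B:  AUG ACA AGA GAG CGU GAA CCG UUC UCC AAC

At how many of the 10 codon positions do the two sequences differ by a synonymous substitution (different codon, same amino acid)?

Codon 1: AUG Met / AUG Met — identical.
Codon 2: CAC His / ACA Thr — nonsynonymous.
Codon 3: CGU Arg / AGA Arg — synonymous.
Codon 4: GAG Glu / GAG Glu — identical.
Codon 5: CGG Arg / CGU Arg — synonymous.
Codon 6: GAA Glu / GAA Glu — identical.
Codon 7: CCG Pro / CCG Pro — identical.
Codon 8: UUC Phe / UUC Phe — identical.
Codon 9: AGC Ser / UCC Ser — synonymous.
Codon 10: AAC Asn / AAC Asn — identical.
Synonymous differences: 3.

3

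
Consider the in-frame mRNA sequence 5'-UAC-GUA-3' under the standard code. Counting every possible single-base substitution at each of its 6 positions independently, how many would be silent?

4

Codon 1 (UAC, Tyr): 1 synonymous substitution.
Codon 2 (GUA, Val): 3 synonymous substitutions.
Total: 1 + 3 = 4.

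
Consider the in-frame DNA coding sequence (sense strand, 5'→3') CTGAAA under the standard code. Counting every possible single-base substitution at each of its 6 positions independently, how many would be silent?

5

Codon 1 (CTG, Leu): 4 synonymous substitutions.
Codon 2 (AAA, Lys): 1 synonymous substitution.
Total: 4 + 1 = 5.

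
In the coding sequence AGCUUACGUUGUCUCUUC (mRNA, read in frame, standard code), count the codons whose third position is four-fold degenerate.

2

Codon 1 AGC (Ser): third position 2-fold.
Codon 2 UUA (Leu): third position 2-fold.
Codon 3 CGU (Arg): third position 4-fold.
Codon 4 UGU (Cys): third position 2-fold.
Codon 5 CUC (Leu): third position 4-fold.
Codon 6 UUC (Phe): third position 2-fold.
Four-fold degenerate third positions: 2.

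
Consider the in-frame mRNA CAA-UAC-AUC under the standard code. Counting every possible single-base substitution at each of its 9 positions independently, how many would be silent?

Codon 1 (CAA, Gln): 1 synonymous substitution.
Codon 2 (UAC, Tyr): 1 synonymous substitution.
Codon 3 (AUC, Ile): 2 synonymous substitutions.
Total: 1 + 1 + 2 = 4.

4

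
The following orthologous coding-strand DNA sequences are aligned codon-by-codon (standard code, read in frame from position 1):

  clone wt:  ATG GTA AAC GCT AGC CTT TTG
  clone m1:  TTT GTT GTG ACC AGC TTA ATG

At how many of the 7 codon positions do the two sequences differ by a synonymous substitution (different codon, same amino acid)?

2

Codon 1: ATG Met / TTT Phe — nonsynonymous.
Codon 2: GTA Val / GTT Val — synonymous.
Codon 3: AAC Asn / GTG Val — nonsynonymous.
Codon 4: GCT Ala / ACC Thr — nonsynonymous.
Codon 5: AGC Ser / AGC Ser — identical.
Codon 6: CTT Leu / TTA Leu — synonymous.
Codon 7: TTG Leu / ATG Met — nonsynonymous.
Synonymous differences: 2.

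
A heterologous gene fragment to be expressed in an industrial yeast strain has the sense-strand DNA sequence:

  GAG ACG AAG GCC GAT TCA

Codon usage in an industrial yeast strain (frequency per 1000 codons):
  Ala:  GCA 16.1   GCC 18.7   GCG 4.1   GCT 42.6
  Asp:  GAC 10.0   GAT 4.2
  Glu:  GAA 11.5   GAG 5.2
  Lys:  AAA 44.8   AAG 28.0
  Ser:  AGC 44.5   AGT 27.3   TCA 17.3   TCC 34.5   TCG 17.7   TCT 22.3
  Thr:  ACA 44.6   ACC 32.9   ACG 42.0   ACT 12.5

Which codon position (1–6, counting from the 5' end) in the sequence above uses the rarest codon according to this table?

Codon 1 GAG (Glu): 5.2 per 1000.
Codon 2 ACG (Thr): 42.0 per 1000.
Codon 3 AAG (Lys): 28.0 per 1000.
Codon 4 GCC (Ala): 18.7 per 1000.
Codon 5 GAT (Asp): 4.2 per 1000.
Codon 6 TCA (Ser): 17.3 per 1000.
Lowest frequency is 4.2 at codon 5.

5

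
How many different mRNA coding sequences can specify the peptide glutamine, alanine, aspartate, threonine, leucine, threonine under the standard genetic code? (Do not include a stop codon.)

Gln: 2 codons.
Ala: 4 codons.
Asp: 2 codons.
Thr: 4 codons.
Leu: 6 codons.
Thr: 4 codons.
2 × 4 × 2 × 4 × 6 × 4 = 1536.

1536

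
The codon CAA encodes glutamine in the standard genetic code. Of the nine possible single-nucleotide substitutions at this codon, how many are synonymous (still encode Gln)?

1

Position 1: none → 0 synonymous.
Position 2: none → 0 synonymous.
Position 3: CAG → 1 synonymous.
Total: 0 + 0 + 1 = 1.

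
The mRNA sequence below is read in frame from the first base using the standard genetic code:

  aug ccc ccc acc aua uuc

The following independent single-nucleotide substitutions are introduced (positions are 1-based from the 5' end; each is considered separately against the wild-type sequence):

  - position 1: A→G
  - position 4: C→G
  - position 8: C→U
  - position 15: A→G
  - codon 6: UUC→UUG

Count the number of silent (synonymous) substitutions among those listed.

0

Codon 1: AUG (Met) → GUG (Val) — missense.
Codon 2: CCC (Pro) → GCC (Ala) — missense.
Codon 3: CCC (Pro) → CUC (Leu) — missense.
Codon 5: AUA (Ile) → AUG (Met) — missense.
Codon 6: UUC (Phe) → UUG (Leu) — missense.
Synonymous: 0 of 5.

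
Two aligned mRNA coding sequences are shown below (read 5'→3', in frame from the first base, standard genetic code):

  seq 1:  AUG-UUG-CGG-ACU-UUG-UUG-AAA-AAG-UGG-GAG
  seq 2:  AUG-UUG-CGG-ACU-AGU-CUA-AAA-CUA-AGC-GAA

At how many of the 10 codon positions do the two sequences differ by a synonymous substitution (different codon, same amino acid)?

2

Codon 1: AUG Met / AUG Met — identical.
Codon 2: UUG Leu / UUG Leu — identical.
Codon 3: CGG Arg / CGG Arg — identical.
Codon 4: ACU Thr / ACU Thr — identical.
Codon 5: UUG Leu / AGU Ser — nonsynonymous.
Codon 6: UUG Leu / CUA Leu — synonymous.
Codon 7: AAA Lys / AAA Lys — identical.
Codon 8: AAG Lys / CUA Leu — nonsynonymous.
Codon 9: UGG Trp / AGC Ser — nonsynonymous.
Codon 10: GAG Glu / GAA Glu — synonymous.
Synonymous differences: 2.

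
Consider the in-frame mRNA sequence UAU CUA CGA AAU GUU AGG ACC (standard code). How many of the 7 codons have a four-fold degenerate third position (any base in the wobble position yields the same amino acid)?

Codon 1 UAU (Tyr): third position 2-fold.
Codon 2 CUA (Leu): third position 4-fold.
Codon 3 CGA (Arg): third position 4-fold.
Codon 4 AAU (Asn): third position 2-fold.
Codon 5 GUU (Val): third position 4-fold.
Codon 6 AGG (Arg): third position 2-fold.
Codon 7 ACC (Thr): third position 4-fold.
Four-fold degenerate third positions: 4.

4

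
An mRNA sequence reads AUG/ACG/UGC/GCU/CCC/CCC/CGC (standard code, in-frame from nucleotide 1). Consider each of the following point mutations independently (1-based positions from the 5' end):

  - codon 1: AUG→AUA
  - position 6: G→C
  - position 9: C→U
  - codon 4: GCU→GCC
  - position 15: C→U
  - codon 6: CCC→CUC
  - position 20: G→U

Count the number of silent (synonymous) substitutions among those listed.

Codon 1: AUG (Met) → AUA (Ile) — missense.
Codon 2: ACG (Thr) → ACC (Thr) — synonymous.
Codon 3: UGC (Cys) → UGU (Cys) — synonymous.
Codon 4: GCU (Ala) → GCC (Ala) — synonymous.
Codon 5: CCC (Pro) → CCU (Pro) — synonymous.
Codon 6: CCC (Pro) → CUC (Leu) — missense.
Codon 7: CGC (Arg) → CUC (Leu) — missense.
Synonymous: 4 of 7.

4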